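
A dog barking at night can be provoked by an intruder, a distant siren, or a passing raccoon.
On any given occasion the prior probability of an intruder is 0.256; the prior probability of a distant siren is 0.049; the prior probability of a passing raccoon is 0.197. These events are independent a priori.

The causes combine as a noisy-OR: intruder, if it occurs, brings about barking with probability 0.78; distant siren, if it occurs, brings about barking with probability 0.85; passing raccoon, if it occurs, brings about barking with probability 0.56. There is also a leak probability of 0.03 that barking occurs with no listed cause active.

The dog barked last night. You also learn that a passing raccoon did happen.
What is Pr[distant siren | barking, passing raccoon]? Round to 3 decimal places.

Under noisy-OR, P(barking | causes) = 1 − (1−0.03)·∏(1−qᵢ) over the active causes.
P(barking | passing raccoon) = 0.5732·0.744·0.951 + 0.93598·0.744·0.049 + 0.906104·0.256·0.951 + 0.985916·0.256·0.049 = 0.405564 + 0.034122 + 0.220596 + 0.012367 = 0.672649
Restricting to configurations with distant siren present: 0.034122 + 0.012367 = 0.046489.
P(distant siren | barking, passing raccoon) = 0.046489 / 0.672649 ≈ 0.069

Pr[distant siren | barking, passing raccoon] ≈ 0.069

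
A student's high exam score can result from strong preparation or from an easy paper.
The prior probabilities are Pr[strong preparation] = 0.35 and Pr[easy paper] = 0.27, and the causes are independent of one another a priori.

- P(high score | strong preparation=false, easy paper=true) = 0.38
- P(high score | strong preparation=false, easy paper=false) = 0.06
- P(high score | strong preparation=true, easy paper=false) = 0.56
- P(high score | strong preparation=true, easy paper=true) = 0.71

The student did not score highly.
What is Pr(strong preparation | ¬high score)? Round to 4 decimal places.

Pr(strong preparation | ¬high score) ≈ 0.2013

P(¬high score) = 0.94×0.65×0.73 + 0.62×0.65×0.27 + 0.44×0.35×0.73 + 0.29×0.35×0.27 = 0.446030 + 0.108810 + 0.112420 + 0.027405 = 0.694665
Restricting to configurations with strong preparation present: 0.112420 + 0.027405 = 0.139825.
Hence the posterior is 0.139825/0.694665 ≈ 0.2013.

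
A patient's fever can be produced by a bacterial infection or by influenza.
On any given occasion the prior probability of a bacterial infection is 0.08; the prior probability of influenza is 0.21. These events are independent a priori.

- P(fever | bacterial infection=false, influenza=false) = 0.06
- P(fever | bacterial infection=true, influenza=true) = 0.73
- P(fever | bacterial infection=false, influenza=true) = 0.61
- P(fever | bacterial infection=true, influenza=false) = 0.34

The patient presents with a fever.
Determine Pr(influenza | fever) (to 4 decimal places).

Pr(influenza | fever) ≈ 0.6665

P(fever) = 0.06*0.92*0.79 + 0.61*0.92*0.21 + 0.34*0.08*0.79 + 0.73*0.08*0.21 = 0.043608 + 0.117852 + 0.021488 + 0.012264 = 0.195212
The influenza-present share is 0.117852 + 0.012264 = 0.130116.
Hence the posterior is 0.130116/0.195212 ≈ 0.6665.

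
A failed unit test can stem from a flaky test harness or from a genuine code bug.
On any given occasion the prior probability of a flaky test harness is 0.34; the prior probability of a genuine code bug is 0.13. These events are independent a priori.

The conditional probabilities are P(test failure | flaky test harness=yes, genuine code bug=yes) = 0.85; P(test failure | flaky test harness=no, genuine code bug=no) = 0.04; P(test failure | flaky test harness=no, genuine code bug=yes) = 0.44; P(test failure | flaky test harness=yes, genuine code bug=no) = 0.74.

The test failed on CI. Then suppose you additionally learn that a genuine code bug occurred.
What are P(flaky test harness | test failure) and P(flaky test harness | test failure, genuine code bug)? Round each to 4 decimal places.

Weight on flaky test harness=true, given the evidence: 0.218892 + 0.037570 = 0.256462
Normalizer over all consistent configurations: 0.04·0.66·0.87 + 0.44·0.66·0.13 + 0.74·0.34·0.87 + 0.85·0.34·0.13 = 0.317182
P(flaky test harness | test failure) = 0.256462/0.317182 ≈ 0.8086

Now also conditioning on genuine code bug=true:
By total probability over both values of flaky test harness:
  P(test failure | genuine code bug) = 0.44*0.66 + 0.85*0.34
        = 0.290400 + 0.289000 = 0.579400
Keeping only the flaky test harness-present terms gives 0.289000, so
  P(flaky test harness | test failure, genuine code bug) = 0.289000 / 0.579400 ≈ 0.4988

P(flaky test harness | test failure) ≈ 0.8086; P(flaky test harness | test failure, genuine code bug) ≈ 0.4988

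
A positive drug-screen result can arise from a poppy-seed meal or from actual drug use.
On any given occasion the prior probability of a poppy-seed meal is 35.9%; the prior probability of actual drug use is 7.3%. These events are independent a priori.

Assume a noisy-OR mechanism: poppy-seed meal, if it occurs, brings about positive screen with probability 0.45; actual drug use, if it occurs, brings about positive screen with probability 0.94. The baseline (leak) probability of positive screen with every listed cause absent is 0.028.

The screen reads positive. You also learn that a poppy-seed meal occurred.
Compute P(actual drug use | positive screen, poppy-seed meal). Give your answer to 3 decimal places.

Under noisy-OR, P(positive screen | causes) = 1 − (1−0.028)·∏(1−qᵢ) over the active causes.
P(positive screen | poppy-seed meal) = 0.4654*0.927 + 0.967924*0.073 = 0.431426 + 0.070658 = 0.502084
Restricting to configurations with actual drug use present: 0.967924*0.073 = 0.070658.
So P(actual drug use | positive screen, poppy-seed meal) = 0.070658/0.502084 ≈ 0.141.

P(actual drug use | positive screen, poppy-seed meal) ≈ 0.141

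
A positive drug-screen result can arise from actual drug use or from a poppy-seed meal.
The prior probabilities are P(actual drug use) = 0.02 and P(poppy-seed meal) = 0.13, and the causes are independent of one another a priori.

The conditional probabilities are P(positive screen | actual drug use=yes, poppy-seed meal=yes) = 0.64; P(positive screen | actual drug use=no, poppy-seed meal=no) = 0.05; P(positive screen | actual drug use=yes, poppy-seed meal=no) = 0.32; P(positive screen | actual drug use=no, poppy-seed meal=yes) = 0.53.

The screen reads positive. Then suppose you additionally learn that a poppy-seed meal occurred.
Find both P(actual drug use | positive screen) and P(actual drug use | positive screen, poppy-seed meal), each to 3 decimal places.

P(actual drug use | positive screen) ≈ 0.062; P(actual drug use | positive screen, poppy-seed meal) ≈ 0.024

P(positive screen) = 0.05×0.98×0.87 + 0.53×0.98×0.13 + 0.32×0.02×0.87 + 0.64×0.02×0.13 = 0.042630 + 0.067522 + 0.005568 + 0.001664 = 0.117384
Of this, 0.007232 comes from 0.005568 + 0.001664 (the actual drug use=true cases).
Hence the posterior is 0.007232/0.117384 ≈ 0.062.

Now also conditioning on poppy-seed meal=true:
For the numerator, keep only actual drug use=true terms: 0.64·0.02 = 0.012800
Normalizer over all consistent configurations: 0.53·0.98 + 0.64·0.02 = 0.532200
P(actual drug use | positive screen, poppy-seed meal) = 0.012800/0.532200 ≈ 0.024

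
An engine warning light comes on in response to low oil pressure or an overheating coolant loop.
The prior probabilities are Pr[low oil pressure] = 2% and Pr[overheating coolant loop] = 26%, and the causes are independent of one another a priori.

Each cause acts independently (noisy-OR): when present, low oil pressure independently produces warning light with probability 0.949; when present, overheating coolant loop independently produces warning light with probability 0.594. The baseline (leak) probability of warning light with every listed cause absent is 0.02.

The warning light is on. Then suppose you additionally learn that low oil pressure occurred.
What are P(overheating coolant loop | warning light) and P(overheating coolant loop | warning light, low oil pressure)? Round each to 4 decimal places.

P(overheating coolant loop | warning light) ≈ 0.8473; P(overheating coolant loop | warning light, low oil pressure) ≈ 0.2660

Under noisy-OR, P(warning light | causes) = 1 − (1−0.02)·∏(1−qᵢ) over the active causes.
By total probability over the 4 (low oil pressure, overheating coolant loop) configurations:
  P(warning light) = 0.02×0.98×0.74 + 0.60212×0.98×0.26 + 0.95002×0.02×0.74 + 0.979708×0.02×0.26
        = 0.014504 + 0.153420 + 0.014060 + 0.005094 = 0.187078
Keeping only the overheating coolant loop-present terms gives 0.158514, so
  P(overheating coolant loop | warning light) = 0.158514 / 0.187078 ≈ 0.8473

With the extra evidence:
P(warning light | low oil pressure) = 0.95002×0.74 + 0.979708×0.26 = 0.703015 + 0.254724 = 0.957739
Restricting to configurations with overheating coolant loop present: 0.979708×0.26 = 0.254724.
Hence the posterior is 0.254724/0.957739 ≈ 0.2660.
Conditioning on low oil pressure lowers the posterior on overheating coolant loop: the classic explaining-away effect in a common-effect structure.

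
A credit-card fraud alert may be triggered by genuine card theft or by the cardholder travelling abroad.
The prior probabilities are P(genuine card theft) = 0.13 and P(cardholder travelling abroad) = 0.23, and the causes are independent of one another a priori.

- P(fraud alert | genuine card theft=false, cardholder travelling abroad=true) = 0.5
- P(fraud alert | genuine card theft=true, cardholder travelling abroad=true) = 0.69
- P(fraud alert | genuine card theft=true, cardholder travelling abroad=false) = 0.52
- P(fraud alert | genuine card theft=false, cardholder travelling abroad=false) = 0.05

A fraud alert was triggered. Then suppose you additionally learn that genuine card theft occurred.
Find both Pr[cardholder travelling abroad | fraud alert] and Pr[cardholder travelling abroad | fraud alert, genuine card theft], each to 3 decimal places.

By total probability over the 4 (genuine card theft, cardholder travelling abroad) configurations:
  P(fraud alert) = 0.05·0.87·0.77 + 0.5·0.87·0.23 + 0.52·0.13·0.77 + 0.69·0.13·0.23
        = 0.033495 + 0.100050 + 0.052052 + 0.020631 = 0.206228
Configurations with cardholder travelling abroad contribute 0.120681, so
  P(cardholder travelling abroad | fraud alert) = 0.120681 / 0.206228 ≈ 0.585

Now condition on the additional information:
Enumerate both values of cardholder travelling abroad and weight by the priors:
  P(fraud alert | genuine card theft) = 0.52×0.77 + 0.69×0.23
        = 0.400400 + 0.158700 = 0.559100
The terms with cardholder travelling abroad present sum to 0.158700, so
  P(cardholder travelling abroad | fraud alert, genuine card theft) = 0.158700 / 0.559100 ≈ 0.284
The drop from 0.585 to 0.284 is the explaining-away (discounting) effect.

Pr[cardholder travelling abroad | fraud alert] ≈ 0.585; Pr[cardholder travelling abroad | fraud alert, genuine card theft] ≈ 0.284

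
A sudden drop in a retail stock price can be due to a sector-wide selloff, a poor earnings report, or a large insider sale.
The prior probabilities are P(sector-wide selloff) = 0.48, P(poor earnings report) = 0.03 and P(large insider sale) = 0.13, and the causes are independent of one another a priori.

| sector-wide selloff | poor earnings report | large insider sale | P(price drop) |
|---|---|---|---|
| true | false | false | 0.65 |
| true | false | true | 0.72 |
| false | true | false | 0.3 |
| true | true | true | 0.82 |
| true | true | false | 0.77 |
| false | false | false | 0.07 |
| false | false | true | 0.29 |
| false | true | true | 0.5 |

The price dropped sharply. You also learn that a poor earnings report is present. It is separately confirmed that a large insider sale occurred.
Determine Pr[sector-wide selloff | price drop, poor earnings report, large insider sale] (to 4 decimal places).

Pr[sector-wide selloff | price drop, poor earnings report, large insider sale] ≈ 0.6022

Numerator (weight on configurations with sector-wide selloff): 0.82*0.48 = 0.393600
Normalizer over all consistent configurations: 0.5*0.52 + 0.82*0.48 = 0.653600
Posterior = 0.393600 / 0.653600 ≈ 0.6022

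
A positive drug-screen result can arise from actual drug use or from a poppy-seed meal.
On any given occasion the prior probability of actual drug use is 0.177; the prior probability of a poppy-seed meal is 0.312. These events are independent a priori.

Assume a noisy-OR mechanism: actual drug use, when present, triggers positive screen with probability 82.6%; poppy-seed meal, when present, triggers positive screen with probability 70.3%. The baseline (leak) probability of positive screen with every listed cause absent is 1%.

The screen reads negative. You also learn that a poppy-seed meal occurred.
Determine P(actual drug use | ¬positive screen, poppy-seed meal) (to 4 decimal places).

P(actual drug use | ¬positive screen, poppy-seed meal) ≈ 0.0361

Under noisy-OR, P(positive screen | causes) = 1 − (1−0.01)·∏(1−qᵢ) over the active causes.
P(¬positive screen | poppy-seed meal) = 0.29403×0.823 + 0.051161×0.177 = 0.241987 + 0.009055 = 0.251042
The actual drug use-present share is 0.051161×0.177 = 0.009055.
Hence the posterior is 0.009055/0.251042 ≈ 0.0361.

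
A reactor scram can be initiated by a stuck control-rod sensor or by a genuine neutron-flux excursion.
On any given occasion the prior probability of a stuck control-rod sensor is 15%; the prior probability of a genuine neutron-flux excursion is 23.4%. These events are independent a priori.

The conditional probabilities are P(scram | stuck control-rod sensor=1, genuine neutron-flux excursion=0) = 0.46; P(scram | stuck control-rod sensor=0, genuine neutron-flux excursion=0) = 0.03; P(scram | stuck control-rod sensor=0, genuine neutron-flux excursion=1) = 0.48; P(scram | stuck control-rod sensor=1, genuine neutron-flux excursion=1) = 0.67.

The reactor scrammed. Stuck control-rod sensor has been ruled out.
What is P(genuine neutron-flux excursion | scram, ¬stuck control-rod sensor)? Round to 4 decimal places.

P(genuine neutron-flux excursion | scram, ¬stuck control-rod sensor) ≈ 0.8302

Numerator (weight on configurations with genuine neutron-flux excursion): 0.48·0.234 = 0.112320
The normalizing constant is 0.03·0.766 + 0.48·0.234 = 0.135300
P(genuine neutron-flux excursion | scram, ¬stuck control-rod sensor) = 0.112320/0.135300 ≈ 0.8302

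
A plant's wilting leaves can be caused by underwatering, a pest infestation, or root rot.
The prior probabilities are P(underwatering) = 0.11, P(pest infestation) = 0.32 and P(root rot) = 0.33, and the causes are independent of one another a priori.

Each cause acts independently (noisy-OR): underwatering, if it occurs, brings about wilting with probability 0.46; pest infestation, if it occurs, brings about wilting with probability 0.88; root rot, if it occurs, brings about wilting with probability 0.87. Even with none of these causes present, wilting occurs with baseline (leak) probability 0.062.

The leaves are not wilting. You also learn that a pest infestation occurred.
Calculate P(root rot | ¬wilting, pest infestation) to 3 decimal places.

P(root rot | ¬wilting, pest infestation) ≈ 0.060

Under noisy-OR, P(wilting | causes) = 1 − (1−0.062)·∏(1−qᵢ) over the active causes.
By total probability over the 4 (underwatering, root rot) configurations:
  P(¬wilting | pest infestation) = 0.11256×0.89×0.67 + 0.014633×0.89×0.33 + 0.060782×0.11×0.67 + 0.007902×0.11×0.33
        = 0.067120 + 0.004298 + 0.004480 + 0.000287 = 0.076185
The terms with root rot present sum to 0.004585, so
  P(root rot | ¬wilting, pest infestation) = 0.004585 / 0.076185 ≈ 0.060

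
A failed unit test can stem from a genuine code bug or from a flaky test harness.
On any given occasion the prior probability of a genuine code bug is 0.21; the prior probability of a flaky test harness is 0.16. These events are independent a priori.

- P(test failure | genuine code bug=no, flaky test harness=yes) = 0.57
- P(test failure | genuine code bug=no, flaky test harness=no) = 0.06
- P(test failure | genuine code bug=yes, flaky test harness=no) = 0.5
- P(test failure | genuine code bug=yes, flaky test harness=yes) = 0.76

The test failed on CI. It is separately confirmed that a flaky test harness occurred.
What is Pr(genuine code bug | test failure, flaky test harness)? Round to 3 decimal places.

Pr(genuine code bug | test failure, flaky test harness) ≈ 0.262

Enumerate both values of genuine code bug and weight by the priors:
  P(test failure | flaky test harness) = 0.57·0.79 + 0.76·0.21
        = 0.450300 + 0.159600 = 0.609900
Configurations with genuine code bug contribute 0.159600, so
  P(genuine code bug | test failure, flaky test harness) = 0.159600 / 0.609900 ≈ 0.262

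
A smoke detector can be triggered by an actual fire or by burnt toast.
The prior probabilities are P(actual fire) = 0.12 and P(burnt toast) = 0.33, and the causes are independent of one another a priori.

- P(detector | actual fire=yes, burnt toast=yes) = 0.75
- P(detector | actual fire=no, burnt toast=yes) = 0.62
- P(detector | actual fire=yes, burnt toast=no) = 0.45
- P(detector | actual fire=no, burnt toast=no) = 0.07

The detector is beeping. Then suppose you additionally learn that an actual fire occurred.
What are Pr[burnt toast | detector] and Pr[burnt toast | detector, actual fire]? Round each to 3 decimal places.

P(detector) = 0.07×0.88×0.67 + 0.62×0.88×0.33 + 0.45×0.12×0.67 + 0.75×0.12×0.33 = 0.041272 + 0.180048 + 0.036180 + 0.029700 = 0.287200
Of this, 0.209748 comes from 0.180048 + 0.029700 (the burnt toast=true cases).
So P(burnt toast | detector) = 0.209748/0.287200 ≈ 0.730.

Now also conditioning on actual fire=true:
Weight on burnt toast=true, given the evidence: 0.75·0.33 = 0.247500
The normalizing constant is 0.45·0.67 + 0.75·0.33 = 0.549000
P(burnt toast | detector, actual fire) = 0.247500/0.549000 ≈ 0.451
Conditioning on actual fire lowers the posterior on burnt toast: the classic explaining-away effect in a common-effect structure.

Pr[burnt toast | detector] ≈ 0.730; Pr[burnt toast | detector, actual fire] ≈ 0.451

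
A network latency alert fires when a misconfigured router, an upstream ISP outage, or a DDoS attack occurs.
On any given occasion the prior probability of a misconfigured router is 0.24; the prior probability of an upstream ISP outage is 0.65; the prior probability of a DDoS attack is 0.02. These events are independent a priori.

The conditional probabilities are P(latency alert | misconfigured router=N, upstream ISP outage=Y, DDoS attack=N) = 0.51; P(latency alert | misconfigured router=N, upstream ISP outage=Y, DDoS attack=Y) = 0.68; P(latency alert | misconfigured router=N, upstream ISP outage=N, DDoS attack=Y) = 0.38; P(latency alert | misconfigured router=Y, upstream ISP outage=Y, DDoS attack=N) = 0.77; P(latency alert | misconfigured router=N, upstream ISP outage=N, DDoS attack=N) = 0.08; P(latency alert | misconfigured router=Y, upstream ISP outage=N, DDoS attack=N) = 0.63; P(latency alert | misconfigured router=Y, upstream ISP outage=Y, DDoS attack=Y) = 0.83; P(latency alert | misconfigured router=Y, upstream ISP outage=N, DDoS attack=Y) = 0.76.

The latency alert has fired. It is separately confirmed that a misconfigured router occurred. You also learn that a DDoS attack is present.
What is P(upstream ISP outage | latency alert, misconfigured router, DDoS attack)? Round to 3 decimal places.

P(upstream ISP outage | latency alert, misconfigured router, DDoS attack) ≈ 0.670

Weight on upstream ISP outage=true, given the evidence: 0.83·0.65 = 0.539500
The normalizing constant is 0.76·0.35 + 0.83·0.65 = 0.805500
P(upstream ISP outage | latency alert, misconfigured router, DDoS attack) = 0.539500/0.805500 ≈ 0.670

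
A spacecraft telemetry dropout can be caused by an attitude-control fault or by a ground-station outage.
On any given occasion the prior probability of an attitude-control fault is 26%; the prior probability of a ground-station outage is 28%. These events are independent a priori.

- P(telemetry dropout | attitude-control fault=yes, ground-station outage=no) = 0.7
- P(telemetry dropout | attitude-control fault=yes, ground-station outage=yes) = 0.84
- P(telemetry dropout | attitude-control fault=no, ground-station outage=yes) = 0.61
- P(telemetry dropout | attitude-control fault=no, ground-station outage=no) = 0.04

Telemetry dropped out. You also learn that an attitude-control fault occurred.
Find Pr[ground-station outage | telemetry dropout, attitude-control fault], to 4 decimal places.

Pr[ground-station outage | telemetry dropout, attitude-control fault] ≈ 0.3182

Sum P(telemetry dropout|·) weighted by the priors over both values of ground-station outage:
  P(telemetry dropout | attitude-control fault) = 0.7*0.72 + 0.84*0.28
        = 0.504000 + 0.235200 = 0.739200
Keeping only the ground-station outage-present terms gives 0.235200, so
  P(ground-station outage | telemetry dropout, attitude-control fault) = 0.235200 / 0.739200 ≈ 0.3182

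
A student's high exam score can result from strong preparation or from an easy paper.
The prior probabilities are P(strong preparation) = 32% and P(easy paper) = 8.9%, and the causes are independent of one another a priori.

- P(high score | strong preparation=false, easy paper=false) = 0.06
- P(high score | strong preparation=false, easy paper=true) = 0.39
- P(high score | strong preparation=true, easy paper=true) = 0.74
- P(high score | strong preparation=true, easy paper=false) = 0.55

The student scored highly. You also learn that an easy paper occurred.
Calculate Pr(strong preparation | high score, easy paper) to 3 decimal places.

Pr(strong preparation | high score, easy paper) ≈ 0.472

P(high score | easy paper) = 0.39·0.68 + 0.74·0.32 = 0.265200 + 0.236800 = 0.502000
Of this, 0.236800 comes from 0.74·0.32 (the strong preparation=true cases).
So P(strong preparation | high score, easy paper) = 0.236800/0.502000 ≈ 0.472.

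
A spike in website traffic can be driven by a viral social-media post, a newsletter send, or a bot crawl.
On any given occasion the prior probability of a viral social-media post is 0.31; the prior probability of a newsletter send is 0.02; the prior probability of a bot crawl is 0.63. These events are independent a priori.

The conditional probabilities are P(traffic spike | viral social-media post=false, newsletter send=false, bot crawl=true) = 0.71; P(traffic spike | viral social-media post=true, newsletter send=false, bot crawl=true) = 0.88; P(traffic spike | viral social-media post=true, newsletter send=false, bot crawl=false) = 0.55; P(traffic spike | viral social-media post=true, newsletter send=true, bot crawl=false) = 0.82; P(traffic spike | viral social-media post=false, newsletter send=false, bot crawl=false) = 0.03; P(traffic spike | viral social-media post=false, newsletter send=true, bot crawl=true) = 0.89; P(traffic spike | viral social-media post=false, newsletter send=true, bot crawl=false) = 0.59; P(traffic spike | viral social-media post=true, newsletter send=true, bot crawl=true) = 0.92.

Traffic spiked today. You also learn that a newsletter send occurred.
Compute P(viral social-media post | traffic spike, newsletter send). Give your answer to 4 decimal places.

P(viral social-media post | traffic spike, newsletter send) ≈ 0.3374

By total probability over the 4 (viral social-media post, bot crawl) configurations:
  P(traffic spike | newsletter send) = 0.59·0.69·0.37 + 0.89·0.69·0.63 + 0.82·0.31·0.37 + 0.92·0.31·0.63
        = 0.150627 + 0.386883 + 0.094054 + 0.179676 = 0.811240
The terms with viral social-media post present sum to 0.273730, so
  P(viral social-media post | traffic spike, newsletter send) = 0.273730 / 0.811240 ≈ 0.3374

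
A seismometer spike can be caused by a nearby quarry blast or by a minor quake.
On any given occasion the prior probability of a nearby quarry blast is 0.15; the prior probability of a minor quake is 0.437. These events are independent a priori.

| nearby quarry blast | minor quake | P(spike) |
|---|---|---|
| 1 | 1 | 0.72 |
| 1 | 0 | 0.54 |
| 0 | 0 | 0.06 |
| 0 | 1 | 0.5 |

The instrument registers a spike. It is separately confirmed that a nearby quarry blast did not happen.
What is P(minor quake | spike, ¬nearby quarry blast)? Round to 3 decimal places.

P(minor quake | spike, ¬nearby quarry blast) ≈ 0.866

For the numerator, keep only minor quake=true terms: 0.5·0.437 = 0.218500
Normalizer over all consistent configurations: 0.06·0.563 + 0.5·0.437 = 0.252280
P(minor quake | spike, ¬nearby quarry blast) = 0.218500/0.252280 ≈ 0.866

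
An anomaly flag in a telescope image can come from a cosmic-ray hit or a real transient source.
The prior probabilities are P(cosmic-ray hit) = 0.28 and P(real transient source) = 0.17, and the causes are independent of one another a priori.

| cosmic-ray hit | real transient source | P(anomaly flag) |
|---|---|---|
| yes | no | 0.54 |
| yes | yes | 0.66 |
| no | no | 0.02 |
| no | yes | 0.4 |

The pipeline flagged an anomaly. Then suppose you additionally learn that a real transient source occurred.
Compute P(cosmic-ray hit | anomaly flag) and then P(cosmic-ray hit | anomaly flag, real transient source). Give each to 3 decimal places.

Sum P(anomaly flag|·) weighted by the priors over the 4 (cosmic-ray hit, real transient source) configurations:
  P(anomaly flag) = 0.02*0.72*0.83 + 0.4*0.72*0.17 + 0.54*0.28*0.83 + 0.66*0.28*0.17
        = 0.011952 + 0.048960 + 0.125496 + 0.031416 = 0.217824
Configurations with cosmic-ray hit contribute 0.156912, so
  P(cosmic-ray hit | anomaly flag) = 0.156912 / 0.217824 ≈ 0.720

With the extra evidence:
By total probability over both values of cosmic-ray hit:
  P(anomaly flag | real transient source) = 0.4*0.72 + 0.66*0.28
        = 0.288000 + 0.184800 = 0.472800
Configurations with cosmic-ray hit contribute 0.184800, so
  P(cosmic-ray hit | anomaly flag, real transient source) = 0.184800 / 0.472800 ≈ 0.391
— real transient source explains away the evidence for cosmic-ray hit.

P(cosmic-ray hit | anomaly flag) ≈ 0.720; P(cosmic-ray hit | anomaly flag, real transient source) ≈ 0.391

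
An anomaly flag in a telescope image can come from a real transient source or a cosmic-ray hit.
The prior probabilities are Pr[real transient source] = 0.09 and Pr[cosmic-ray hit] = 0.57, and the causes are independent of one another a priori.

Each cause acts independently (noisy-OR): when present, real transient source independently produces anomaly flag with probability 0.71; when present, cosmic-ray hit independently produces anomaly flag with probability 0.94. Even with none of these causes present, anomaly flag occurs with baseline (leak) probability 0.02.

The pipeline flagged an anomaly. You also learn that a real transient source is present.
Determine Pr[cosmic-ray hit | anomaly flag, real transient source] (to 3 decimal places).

Pr[cosmic-ray hit | anomaly flag, real transient source] ≈ 0.645

Under noisy-OR, P(anomaly flag | causes) = 1 − (1−0.02)·∏(1−qᵢ) over the active causes.
By total probability over both values of cosmic-ray hit:
  P(anomaly flag | real transient source) = 0.7158·0.43 + 0.982948·0.57
        = 0.307794 + 0.560280 = 0.868074
Configurations with cosmic-ray hit contribute 0.560280, so
  P(cosmic-ray hit | anomaly flag, real transient source) = 0.560280 / 0.868074 ≈ 0.645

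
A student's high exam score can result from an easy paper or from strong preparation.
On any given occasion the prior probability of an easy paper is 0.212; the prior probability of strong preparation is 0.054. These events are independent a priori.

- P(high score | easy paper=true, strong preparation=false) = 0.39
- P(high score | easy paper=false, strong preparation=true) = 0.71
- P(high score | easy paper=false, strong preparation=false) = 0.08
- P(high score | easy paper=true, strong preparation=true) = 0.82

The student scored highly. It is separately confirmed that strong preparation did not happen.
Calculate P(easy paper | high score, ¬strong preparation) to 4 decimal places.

By total probability over both values of easy paper:
  P(high score | ¬strong preparation) = 0.08×0.788 + 0.39×0.212
        = 0.063040 + 0.082680 = 0.145720
Keeping only the easy paper-present terms gives 0.082680, so
  P(easy paper | high score, ¬strong preparation) = 0.082680 / 0.145720 ≈ 0.5674

P(easy paper | high score, ¬strong preparation) ≈ 0.5674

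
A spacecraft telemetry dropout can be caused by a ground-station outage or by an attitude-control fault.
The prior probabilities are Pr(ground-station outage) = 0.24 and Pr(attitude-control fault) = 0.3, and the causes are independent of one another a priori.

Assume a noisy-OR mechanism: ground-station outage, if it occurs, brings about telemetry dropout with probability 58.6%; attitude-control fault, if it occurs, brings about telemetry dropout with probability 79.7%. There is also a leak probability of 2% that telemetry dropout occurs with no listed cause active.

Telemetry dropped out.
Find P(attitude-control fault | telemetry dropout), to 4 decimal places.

P(attitude-control fault | telemetry dropout) ≈ 0.6924

Under noisy-OR, P(telemetry dropout | causes) = 1 − (1−0.02)·∏(1−qᵢ) over the active causes.
P(telemetry dropout) = 0.02×0.76×0.7 + 0.80106×0.76×0.3 + 0.59428×0.24×0.7 + 0.917639×0.24×0.3 = 0.010640 + 0.182642 + 0.099839 + 0.066070 = 0.359191
Restricting to configurations with attitude-control fault present: 0.182642 + 0.066070 = 0.248712.
So P(attitude-control fault | telemetry dropout) = 0.248712/0.359191 ≈ 0.6924.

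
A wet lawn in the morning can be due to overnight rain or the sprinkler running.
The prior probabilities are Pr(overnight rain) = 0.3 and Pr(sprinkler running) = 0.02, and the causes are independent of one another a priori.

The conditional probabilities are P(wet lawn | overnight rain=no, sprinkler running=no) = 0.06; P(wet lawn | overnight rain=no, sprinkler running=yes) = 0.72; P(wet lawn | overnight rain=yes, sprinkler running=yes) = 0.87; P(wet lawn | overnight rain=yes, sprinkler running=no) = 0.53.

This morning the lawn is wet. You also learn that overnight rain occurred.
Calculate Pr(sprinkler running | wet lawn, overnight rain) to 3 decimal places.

Pr(sprinkler running | wet lawn, overnight rain) ≈ 0.032

P(wet lawn | overnight rain) = 0.53·0.98 + 0.87·0.02 = 0.519400 + 0.017400 = 0.536800
Of this, 0.017400 comes from 0.87·0.02 (the sprinkler running=true cases).
So P(sprinkler running | wet lawn, overnight rain) = 0.017400/0.536800 ≈ 0.032.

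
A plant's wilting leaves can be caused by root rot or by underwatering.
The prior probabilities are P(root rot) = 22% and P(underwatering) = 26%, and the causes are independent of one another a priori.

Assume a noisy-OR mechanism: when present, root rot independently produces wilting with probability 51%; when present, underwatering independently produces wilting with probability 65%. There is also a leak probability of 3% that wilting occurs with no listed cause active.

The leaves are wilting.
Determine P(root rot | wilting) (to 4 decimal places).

Under noisy-OR, P(wilting | causes) = 1 − (1−0.03)·∏(1−qᵢ) over the active causes.
Weight on root rot=true, given the evidence: 0.085421 + 0.047684 = 0.133105
The normalizing constant is 0.03×0.78×0.74 + 0.6605×0.78×0.26 + 0.5247×0.22×0.74 + 0.833645×0.22×0.26 = 0.284370
P(root rot | wilting) = 0.133105/0.284370 ≈ 0.4681

P(root rot | wilting) ≈ 0.4681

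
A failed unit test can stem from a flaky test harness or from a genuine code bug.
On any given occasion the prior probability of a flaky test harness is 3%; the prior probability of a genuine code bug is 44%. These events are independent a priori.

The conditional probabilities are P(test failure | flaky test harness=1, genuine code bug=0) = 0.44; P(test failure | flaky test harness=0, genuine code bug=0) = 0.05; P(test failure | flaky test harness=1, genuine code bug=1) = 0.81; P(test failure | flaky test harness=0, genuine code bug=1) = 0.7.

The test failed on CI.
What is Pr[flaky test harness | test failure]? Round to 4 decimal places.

Pr[flaky test harness | test failure] ≈ 0.0526

By total probability over the 4 (flaky test harness, genuine code bug) configurations:
  P(test failure) = 0.05×0.97×0.56 + 0.7×0.97×0.44 + 0.44×0.03×0.56 + 0.81×0.03×0.44
        = 0.027160 + 0.298760 + 0.007392 + 0.010692 = 0.344004
Keeping only the flaky test harness-present terms gives 0.018084, so
  P(flaky test harness | test failure) = 0.018084 / 0.344004 ≈ 0.0526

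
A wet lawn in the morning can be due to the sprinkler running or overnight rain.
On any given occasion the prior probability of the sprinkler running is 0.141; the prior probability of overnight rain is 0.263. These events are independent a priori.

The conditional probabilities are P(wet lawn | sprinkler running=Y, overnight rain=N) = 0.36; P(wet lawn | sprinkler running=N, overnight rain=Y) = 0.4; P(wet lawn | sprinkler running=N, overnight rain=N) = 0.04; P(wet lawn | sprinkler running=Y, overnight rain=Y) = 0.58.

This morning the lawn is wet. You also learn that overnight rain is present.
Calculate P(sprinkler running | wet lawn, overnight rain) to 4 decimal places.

P(wet lawn | overnight rain) = 0.4*0.859 + 0.58*0.141 = 0.343600 + 0.081780 = 0.425380
The sprinkler running-present share is 0.58*0.141 = 0.081780.
So P(sprinkler running | wet lawn, overnight rain) = 0.081780/0.425380 ≈ 0.1923.

P(sprinkler running | wet lawn, overnight rain) ≈ 0.1923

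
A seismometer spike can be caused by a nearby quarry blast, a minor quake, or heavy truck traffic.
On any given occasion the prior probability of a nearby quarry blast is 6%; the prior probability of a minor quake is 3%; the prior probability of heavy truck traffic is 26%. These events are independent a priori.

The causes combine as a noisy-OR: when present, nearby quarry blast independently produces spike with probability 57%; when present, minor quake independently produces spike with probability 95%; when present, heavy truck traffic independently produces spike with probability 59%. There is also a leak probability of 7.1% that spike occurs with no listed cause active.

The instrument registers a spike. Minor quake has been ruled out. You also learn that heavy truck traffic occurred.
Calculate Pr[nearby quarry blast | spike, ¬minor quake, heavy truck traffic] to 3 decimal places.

Under noisy-OR, P(spike | causes) = 1 − (1−0.071)·∏(1−qᵢ) over the active causes.
P(spike | ¬minor quake, heavy truck traffic) = 0.61911*0.94 + 0.836217*0.06 = 0.581963 + 0.050173 = 0.632136
Restricting to configurations with nearby quarry blast present: 0.836217*0.06 = 0.050173.
Hence the posterior is 0.050173/0.632136 ≈ 0.079.

Pr[nearby quarry blast | spike, ¬minor quake, heavy truck traffic] ≈ 0.079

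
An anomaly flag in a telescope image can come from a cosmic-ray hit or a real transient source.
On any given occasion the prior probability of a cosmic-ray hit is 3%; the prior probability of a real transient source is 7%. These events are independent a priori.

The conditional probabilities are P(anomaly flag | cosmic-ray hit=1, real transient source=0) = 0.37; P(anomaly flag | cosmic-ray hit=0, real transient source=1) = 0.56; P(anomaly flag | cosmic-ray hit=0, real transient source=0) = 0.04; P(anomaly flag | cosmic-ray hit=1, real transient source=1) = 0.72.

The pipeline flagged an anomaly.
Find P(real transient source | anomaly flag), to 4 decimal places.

P(real transient source | anomaly flag) ≈ 0.4600

Enumerate the 4 (cosmic-ray hit, real transient source) configurations and weight by the priors:
  P(anomaly flag) = 0.04×0.97×0.93 + 0.56×0.97×0.07 + 0.37×0.03×0.93 + 0.72×0.03×0.07
        = 0.036084 + 0.038024 + 0.010323 + 0.001512 = 0.085943
The terms with real transient source present sum to 0.039536, so
  P(real transient source | anomaly flag) = 0.039536 / 0.085943 ≈ 0.4600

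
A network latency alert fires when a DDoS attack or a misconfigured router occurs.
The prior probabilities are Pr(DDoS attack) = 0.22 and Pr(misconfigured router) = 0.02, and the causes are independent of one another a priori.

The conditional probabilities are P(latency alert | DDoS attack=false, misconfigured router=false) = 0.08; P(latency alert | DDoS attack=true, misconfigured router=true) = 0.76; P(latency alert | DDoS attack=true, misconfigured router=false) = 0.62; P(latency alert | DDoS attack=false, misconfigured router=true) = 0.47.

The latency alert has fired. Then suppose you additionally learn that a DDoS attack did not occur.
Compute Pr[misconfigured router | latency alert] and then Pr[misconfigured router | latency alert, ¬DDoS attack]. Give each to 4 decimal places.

Pr[misconfigured router | latency alert] ≈ 0.0520; Pr[misconfigured router | latency alert, ¬DDoS attack] ≈ 0.1071

Numerator (weight on configurations with misconfigured router): 0.007332 + 0.003344 = 0.010676
Normalizer over all consistent configurations: 0.08*0.78*0.98 + 0.47*0.78*0.02 + 0.62*0.22*0.98 + 0.76*0.22*0.02 = 0.205500
P(misconfigured router | latency alert) = 0.010676/0.205500 ≈ 0.0520

Now condition on the additional information:
Sum P(latency alert|·) weighted by the priors over both values of misconfigured router:
  P(latency alert | ¬DDoS attack) = 0.08·0.98 + 0.47·0.02
        = 0.078400 + 0.009400 = 0.087800
Keeping only the misconfigured router-present terms gives 0.009400, so
  P(misconfigured router | latency alert, ¬DDoS attack) = 0.009400 / 0.087800 ≈ 0.1071
With DDoS attack excluded, misconfigured router must carry more of the explanatory weight for the latency alert.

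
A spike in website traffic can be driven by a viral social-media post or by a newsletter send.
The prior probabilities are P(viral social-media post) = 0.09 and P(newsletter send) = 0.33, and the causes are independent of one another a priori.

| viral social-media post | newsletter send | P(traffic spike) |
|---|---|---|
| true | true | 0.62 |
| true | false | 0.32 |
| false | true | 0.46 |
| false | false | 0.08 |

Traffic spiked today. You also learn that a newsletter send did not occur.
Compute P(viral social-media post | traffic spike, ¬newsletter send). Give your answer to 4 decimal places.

P(viral social-media post | traffic spike, ¬newsletter send) ≈ 0.2835

Weight on viral social-media post=true, given the evidence: 0.32×0.09 = 0.028800
Normalizer over all consistent configurations: 0.08×0.91 + 0.32×0.09 = 0.101600
Posterior = 0.028800 / 0.101600 ≈ 0.2835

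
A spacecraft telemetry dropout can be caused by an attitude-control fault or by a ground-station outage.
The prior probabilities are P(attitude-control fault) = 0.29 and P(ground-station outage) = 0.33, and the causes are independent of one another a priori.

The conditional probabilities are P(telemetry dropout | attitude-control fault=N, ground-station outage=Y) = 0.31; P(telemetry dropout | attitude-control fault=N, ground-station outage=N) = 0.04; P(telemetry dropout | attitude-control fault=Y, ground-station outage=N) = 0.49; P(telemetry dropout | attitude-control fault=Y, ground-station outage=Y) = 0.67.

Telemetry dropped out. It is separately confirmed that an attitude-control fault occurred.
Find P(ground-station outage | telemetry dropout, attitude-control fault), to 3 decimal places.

P(ground-station outage | telemetry dropout, attitude-control fault) ≈ 0.402

Sum P(telemetry dropout|·) weighted by the priors over both values of ground-station outage:
  P(telemetry dropout | attitude-control fault) = 0.49·0.67 + 0.67·0.33
        = 0.328300 + 0.221100 = 0.549400
Configurations with ground-station outage contribute 0.221100, so
  P(ground-station outage | telemetry dropout, attitude-control fault) = 0.221100 / 0.549400 ≈ 0.402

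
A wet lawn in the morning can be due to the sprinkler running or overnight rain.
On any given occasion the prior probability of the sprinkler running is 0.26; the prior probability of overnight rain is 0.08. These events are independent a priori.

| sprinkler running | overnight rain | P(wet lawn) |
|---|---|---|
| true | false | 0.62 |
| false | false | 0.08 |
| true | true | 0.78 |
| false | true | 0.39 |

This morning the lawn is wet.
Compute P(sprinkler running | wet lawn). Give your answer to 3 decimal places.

By total probability over the 4 (sprinkler running, overnight rain) configurations:
  P(wet lawn) = 0.08×0.74×0.92 + 0.39×0.74×0.08 + 0.62×0.26×0.92 + 0.78×0.26×0.08
        = 0.054464 + 0.023088 + 0.148304 + 0.016224 = 0.242080
Keeping only the sprinkler running-present terms gives 0.164528, so
  P(sprinkler running | wet lawn) = 0.164528 / 0.242080 ≈ 0.680

P(sprinkler running | wet lawn) ≈ 0.680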